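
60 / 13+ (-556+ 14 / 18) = -64421 / 117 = -550.61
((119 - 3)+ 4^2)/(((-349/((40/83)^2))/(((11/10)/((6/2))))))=-77440/2404261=-0.03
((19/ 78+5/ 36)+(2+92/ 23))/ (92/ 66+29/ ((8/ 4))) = 32857/ 81822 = 0.40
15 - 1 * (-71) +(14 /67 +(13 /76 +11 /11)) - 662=-2925965 /5092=-574.62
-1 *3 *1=-3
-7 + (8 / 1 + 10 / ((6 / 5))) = 28 / 3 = 9.33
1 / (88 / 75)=75 / 88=0.85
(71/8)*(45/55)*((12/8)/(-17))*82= -78597/1496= -52.54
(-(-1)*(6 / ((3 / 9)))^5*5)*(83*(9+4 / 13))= 94884657120 / 13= 7298819778.46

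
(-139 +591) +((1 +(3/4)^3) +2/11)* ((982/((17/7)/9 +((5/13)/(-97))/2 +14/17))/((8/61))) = 47543867425861/4150653056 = 11454.55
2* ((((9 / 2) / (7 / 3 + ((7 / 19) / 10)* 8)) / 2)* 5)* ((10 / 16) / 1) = 64125 / 11984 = 5.35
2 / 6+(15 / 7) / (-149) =998 / 3129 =0.32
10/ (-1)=-10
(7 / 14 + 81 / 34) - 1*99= -1634 / 17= -96.12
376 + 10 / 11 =4146 / 11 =376.91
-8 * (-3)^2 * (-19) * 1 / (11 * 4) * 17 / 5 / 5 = 5814 / 275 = 21.14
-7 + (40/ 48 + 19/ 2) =10/ 3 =3.33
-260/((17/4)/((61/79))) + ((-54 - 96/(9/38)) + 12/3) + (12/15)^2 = -50556986/100725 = -501.93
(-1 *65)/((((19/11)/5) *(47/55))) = -196625/893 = -220.18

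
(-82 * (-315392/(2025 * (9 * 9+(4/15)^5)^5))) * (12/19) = 38699220775630078125000000000000000/16730014671682687931433126360889453087981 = 0.00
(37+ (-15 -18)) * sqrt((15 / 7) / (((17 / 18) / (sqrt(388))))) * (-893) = -23879.64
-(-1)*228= 228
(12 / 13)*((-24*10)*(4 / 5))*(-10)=23040 / 13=1772.31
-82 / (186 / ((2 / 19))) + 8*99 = 1399382 / 1767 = 791.95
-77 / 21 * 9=-33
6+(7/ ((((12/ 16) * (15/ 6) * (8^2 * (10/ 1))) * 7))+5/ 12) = 2567/ 400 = 6.42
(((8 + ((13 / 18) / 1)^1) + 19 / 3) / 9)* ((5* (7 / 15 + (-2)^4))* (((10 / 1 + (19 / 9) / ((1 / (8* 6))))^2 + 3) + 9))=3737226584 / 2187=1708837.03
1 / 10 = 0.10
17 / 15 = 1.13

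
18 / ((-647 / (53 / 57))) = -318 / 12293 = -0.03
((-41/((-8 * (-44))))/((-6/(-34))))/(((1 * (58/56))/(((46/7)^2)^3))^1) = -825448117064/16084299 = -51320.12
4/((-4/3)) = -3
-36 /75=-12 /25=-0.48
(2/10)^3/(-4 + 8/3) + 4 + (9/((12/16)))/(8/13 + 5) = 223781/36500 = 6.13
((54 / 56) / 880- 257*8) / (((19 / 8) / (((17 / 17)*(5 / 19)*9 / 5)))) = -455938317 / 1111880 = -410.06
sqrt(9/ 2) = 3*sqrt(2)/ 2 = 2.12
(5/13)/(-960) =-1/2496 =-0.00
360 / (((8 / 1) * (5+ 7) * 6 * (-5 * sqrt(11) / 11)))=-sqrt(11) / 8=-0.41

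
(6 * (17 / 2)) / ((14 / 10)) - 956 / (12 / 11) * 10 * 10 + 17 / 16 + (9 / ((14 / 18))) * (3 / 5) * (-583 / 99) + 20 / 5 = -147222983 / 1680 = -87632.73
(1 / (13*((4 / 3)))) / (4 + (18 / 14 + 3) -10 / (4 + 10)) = 21 / 2756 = 0.01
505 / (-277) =-505 / 277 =-1.82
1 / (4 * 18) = 0.01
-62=-62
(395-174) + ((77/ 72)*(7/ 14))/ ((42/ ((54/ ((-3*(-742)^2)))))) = 5840382901/ 26427072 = 221.00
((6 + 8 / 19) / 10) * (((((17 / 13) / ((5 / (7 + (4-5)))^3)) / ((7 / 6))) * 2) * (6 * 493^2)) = 3919754275776 / 1080625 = 3627302.97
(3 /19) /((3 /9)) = 9 /19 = 0.47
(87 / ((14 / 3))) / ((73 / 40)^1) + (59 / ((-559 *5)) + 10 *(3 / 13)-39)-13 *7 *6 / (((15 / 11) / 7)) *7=-28059441456 / 1428245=-19646.10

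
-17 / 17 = -1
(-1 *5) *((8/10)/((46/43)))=-86/23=-3.74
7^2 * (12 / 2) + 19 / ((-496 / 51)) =144855 / 496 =292.05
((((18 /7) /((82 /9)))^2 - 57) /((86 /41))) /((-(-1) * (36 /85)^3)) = -119971161125 /335872656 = -357.19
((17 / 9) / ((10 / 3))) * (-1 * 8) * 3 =-68 / 5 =-13.60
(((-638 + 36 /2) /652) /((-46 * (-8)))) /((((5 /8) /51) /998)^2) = -321235194096 /18745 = -17137113.58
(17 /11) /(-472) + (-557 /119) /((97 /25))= -72494831 /59931256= -1.21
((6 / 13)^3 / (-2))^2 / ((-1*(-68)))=2916 / 82055753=0.00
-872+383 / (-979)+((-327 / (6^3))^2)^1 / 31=-137240994485 / 157329216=-872.32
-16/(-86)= 8/43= 0.19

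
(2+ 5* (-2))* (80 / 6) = -320 / 3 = -106.67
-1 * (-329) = 329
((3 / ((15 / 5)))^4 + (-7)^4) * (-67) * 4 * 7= -4506152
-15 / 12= -5 / 4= -1.25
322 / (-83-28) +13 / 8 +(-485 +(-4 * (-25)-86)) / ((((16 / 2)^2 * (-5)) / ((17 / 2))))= 798137 / 71040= 11.24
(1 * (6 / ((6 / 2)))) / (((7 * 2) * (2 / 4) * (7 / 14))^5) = 64 / 16807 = 0.00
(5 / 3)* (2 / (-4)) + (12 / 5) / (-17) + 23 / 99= -12491 / 16830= -0.74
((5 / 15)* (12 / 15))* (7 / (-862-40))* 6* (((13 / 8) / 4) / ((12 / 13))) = -1183 / 216480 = -0.01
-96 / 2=-48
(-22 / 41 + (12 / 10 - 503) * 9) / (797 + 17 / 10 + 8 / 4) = -1851862 / 328287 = -5.64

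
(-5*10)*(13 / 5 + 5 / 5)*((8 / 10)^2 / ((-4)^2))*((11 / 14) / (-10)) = 99 / 175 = 0.57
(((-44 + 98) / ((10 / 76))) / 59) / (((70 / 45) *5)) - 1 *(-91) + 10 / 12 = 5744479 / 61950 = 92.73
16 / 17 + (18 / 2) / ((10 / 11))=1843 / 170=10.84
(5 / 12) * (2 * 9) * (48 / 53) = 360 / 53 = 6.79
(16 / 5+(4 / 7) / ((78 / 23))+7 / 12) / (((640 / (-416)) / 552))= -496271 / 350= -1417.92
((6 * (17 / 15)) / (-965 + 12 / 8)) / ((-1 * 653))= 68 / 6291655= 0.00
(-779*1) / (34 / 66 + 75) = -25707 / 2492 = -10.32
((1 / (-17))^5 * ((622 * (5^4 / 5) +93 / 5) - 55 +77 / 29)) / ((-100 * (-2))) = -11268857 / 41175853000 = -0.00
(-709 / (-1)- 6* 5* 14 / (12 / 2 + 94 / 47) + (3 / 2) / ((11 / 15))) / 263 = 7244 / 2893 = 2.50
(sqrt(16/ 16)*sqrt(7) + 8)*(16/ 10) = 8*sqrt(7)/ 5 + 64/ 5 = 17.03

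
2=2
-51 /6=-17 /2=-8.50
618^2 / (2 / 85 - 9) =-42547.23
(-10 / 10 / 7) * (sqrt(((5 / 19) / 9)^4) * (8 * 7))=-200 / 29241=-0.01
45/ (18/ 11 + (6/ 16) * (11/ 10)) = 13200/ 601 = 21.96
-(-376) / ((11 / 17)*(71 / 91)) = 581672 / 781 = 744.78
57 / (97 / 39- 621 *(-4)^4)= -2223 / 6199967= -0.00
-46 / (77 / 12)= -552 / 77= -7.17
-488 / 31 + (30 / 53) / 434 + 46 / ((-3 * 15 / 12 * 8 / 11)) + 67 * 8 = 86842792 / 172515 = 503.39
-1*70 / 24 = -2.92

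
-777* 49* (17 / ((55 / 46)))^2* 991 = -23073010272732 / 3025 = -7627441412.47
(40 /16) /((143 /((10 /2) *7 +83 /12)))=2515 /3432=0.73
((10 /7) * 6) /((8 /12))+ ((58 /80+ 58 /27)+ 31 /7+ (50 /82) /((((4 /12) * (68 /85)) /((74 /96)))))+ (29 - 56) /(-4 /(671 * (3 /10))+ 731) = 11407319685737 /521251053120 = 21.88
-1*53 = -53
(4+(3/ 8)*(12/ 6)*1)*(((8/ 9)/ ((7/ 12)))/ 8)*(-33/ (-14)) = 209/ 98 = 2.13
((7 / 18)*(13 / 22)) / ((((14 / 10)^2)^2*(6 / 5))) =40625 / 814968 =0.05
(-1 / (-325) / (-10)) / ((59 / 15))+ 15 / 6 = 47936 / 19175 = 2.50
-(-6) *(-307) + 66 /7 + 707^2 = 3486115 /7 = 498016.43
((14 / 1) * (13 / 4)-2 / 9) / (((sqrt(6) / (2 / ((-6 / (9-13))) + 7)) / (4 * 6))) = 40750 * sqrt(6) / 27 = 3696.92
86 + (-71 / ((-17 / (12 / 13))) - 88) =410 / 221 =1.86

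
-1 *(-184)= 184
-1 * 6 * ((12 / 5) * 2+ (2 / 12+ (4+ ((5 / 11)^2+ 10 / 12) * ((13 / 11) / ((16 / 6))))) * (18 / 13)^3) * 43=-64444608819 / 14621035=-4407.66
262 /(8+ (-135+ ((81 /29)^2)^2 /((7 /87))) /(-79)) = 1766812327 /902189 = 1958.36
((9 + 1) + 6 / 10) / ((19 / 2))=106 / 95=1.12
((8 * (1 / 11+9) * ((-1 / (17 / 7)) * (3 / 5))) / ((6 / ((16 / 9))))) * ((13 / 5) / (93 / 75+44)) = -44800 / 146421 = -0.31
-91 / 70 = -13 / 10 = -1.30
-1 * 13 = -13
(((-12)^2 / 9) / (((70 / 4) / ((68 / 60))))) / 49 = 0.02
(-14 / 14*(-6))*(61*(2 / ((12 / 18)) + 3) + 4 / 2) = 2208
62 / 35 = 1.77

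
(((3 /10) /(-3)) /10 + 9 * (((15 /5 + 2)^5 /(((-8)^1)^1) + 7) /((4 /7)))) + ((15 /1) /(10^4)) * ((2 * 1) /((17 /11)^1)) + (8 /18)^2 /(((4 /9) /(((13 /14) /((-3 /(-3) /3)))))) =-6040.86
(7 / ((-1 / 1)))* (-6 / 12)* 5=35 / 2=17.50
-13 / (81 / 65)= -845 / 81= -10.43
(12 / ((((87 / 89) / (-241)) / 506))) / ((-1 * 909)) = 43412776 / 26361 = 1646.86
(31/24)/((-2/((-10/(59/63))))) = 3255/472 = 6.90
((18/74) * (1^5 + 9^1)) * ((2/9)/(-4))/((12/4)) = -5/111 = -0.05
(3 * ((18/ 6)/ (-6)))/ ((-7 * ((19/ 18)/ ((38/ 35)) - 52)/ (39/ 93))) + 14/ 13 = 5571680/ 5182177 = 1.08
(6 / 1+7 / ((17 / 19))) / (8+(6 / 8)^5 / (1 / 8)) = 30080 / 21539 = 1.40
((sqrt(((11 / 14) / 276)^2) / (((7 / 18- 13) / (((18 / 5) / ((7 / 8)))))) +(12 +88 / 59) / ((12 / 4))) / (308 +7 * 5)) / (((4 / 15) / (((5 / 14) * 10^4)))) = 6362432150000 / 36240480311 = 175.56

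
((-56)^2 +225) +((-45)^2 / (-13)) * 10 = 23443 / 13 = 1803.31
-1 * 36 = -36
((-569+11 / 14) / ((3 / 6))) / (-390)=1591 / 546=2.91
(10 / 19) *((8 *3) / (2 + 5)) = 240 / 133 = 1.80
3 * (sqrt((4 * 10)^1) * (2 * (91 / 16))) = 273 * sqrt(10) / 4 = 215.83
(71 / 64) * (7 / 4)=497 / 256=1.94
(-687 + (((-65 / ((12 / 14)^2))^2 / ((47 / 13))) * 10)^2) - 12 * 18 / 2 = 434774158677381505 / 927567936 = 468724868.34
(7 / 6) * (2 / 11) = 7 / 33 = 0.21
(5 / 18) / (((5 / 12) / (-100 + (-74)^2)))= 3584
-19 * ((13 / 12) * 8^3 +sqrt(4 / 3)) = -31616 / 3 - 38 * sqrt(3) / 3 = -10560.61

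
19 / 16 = 1.19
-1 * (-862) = 862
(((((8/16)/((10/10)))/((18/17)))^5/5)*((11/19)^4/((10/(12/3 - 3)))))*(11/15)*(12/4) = 228669389707/1970003130624000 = 0.00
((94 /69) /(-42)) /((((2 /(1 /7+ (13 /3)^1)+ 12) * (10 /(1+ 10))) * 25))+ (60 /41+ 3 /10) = 7660274308 /4344283125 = 1.76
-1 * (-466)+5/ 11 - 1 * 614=-1623/ 11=-147.55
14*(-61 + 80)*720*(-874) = -167388480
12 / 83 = 0.14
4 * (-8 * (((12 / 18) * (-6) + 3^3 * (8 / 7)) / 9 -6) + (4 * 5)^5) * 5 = 4032030400 / 63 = 64000482.54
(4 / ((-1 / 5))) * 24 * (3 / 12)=-120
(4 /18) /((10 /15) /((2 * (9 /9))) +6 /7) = 14 /75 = 0.19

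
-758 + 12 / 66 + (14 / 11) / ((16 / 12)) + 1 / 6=-24971 / 33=-756.70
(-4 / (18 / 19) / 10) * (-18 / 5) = 38 / 25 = 1.52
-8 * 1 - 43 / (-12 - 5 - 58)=-557 / 75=-7.43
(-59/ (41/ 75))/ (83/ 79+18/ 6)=-69915/ 2624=-26.64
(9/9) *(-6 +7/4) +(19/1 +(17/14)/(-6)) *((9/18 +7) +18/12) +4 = 2365/14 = 168.93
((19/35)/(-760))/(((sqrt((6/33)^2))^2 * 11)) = -0.00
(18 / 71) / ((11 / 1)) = 18 / 781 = 0.02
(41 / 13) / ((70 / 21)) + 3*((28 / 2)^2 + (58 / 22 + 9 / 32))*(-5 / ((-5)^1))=13675353 / 22880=597.70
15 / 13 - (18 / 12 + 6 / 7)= -219 / 182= -1.20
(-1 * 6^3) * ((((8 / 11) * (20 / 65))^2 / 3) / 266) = -36864 / 2719717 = -0.01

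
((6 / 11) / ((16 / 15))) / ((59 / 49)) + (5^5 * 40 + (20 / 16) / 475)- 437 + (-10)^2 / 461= 28323734839673 / 227383640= 124563.64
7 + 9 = 16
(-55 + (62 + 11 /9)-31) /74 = -205 /666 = -0.31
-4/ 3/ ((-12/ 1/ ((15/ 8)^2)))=25/ 64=0.39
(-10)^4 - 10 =9990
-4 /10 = -2 /5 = -0.40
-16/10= -8/5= -1.60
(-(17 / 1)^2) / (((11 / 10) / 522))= -1508580 / 11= -137143.64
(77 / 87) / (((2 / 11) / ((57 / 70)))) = 2299 / 580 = 3.96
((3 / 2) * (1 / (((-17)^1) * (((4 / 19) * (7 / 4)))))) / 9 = -0.03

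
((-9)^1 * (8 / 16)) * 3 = -27 / 2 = -13.50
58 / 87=2 / 3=0.67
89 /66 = 1.35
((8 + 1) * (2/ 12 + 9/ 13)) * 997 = 200397/ 26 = 7707.58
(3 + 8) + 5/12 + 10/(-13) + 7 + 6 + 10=5249/156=33.65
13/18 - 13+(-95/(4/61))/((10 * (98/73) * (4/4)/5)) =-3893947/7056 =-551.86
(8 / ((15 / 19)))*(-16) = -2432 / 15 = -162.13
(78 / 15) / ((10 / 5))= 13 / 5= 2.60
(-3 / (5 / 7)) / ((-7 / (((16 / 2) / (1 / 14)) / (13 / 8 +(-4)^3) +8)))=9288 / 2495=3.72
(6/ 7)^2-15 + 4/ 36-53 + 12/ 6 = -28733/ 441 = -65.15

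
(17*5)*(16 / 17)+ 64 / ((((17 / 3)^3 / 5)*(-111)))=14539600 / 181781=79.98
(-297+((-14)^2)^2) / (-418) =-38119 / 418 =-91.19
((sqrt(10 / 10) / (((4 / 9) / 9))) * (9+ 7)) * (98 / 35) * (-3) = -13608 / 5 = -2721.60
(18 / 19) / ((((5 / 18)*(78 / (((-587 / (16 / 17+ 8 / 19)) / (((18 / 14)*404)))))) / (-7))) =0.25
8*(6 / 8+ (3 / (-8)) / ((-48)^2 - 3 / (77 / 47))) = 6.00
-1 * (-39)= 39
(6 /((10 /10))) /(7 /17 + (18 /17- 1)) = 12.75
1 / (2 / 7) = 7 / 2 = 3.50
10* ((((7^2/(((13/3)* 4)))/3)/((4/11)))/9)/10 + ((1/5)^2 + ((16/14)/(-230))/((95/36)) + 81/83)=3094048063/2376475920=1.30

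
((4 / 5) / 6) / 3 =2 / 45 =0.04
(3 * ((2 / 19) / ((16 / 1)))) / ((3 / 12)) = 0.08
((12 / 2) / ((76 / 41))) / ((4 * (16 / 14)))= 861 / 1216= 0.71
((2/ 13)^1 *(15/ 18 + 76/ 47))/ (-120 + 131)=691/ 20163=0.03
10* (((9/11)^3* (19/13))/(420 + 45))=9234/536393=0.02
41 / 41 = 1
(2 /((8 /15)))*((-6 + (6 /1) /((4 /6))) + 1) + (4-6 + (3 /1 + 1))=17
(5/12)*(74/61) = 185/366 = 0.51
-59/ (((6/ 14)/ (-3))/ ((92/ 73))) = 520.49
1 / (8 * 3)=1 / 24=0.04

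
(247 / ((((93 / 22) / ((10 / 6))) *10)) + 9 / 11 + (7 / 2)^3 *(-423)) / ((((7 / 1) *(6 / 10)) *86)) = -2225094785 / 44340912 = -50.18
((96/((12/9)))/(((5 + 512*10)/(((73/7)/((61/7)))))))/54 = 292/937875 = 0.00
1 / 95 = 0.01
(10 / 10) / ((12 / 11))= 11 / 12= 0.92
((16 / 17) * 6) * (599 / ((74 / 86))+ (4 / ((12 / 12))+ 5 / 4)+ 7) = 4000.29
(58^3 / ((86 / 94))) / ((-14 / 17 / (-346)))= 26969746424 / 301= 89600486.46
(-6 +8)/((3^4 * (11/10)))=20/891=0.02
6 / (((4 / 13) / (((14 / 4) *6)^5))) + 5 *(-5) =159279889 / 2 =79639944.50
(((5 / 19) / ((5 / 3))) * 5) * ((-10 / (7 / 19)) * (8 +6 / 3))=-1500 / 7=-214.29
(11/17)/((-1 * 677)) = -11/11509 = -0.00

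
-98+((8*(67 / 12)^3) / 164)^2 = -32517875879 / 1254859776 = -25.91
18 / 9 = 2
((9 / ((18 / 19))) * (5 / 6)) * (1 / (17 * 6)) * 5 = 475 / 1224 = 0.39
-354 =-354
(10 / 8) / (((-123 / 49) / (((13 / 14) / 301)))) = -65 / 42312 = -0.00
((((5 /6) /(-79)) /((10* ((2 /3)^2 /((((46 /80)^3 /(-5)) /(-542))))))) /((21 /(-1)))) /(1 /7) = 12167 /219228160000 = 0.00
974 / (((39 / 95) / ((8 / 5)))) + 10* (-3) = 146878 / 39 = 3766.10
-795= -795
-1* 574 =-574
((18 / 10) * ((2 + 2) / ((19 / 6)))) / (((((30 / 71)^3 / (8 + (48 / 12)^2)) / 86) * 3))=246242768 / 11875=20736.23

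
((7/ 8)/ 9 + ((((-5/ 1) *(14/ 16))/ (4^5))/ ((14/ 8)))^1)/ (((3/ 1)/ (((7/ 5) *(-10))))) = -12229/ 27648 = -0.44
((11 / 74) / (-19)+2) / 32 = 2801 / 44992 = 0.06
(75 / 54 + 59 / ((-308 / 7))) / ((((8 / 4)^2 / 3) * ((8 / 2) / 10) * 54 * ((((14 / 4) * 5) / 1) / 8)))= 19 / 24948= 0.00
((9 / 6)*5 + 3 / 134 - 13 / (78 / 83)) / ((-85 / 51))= 2537 / 670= 3.79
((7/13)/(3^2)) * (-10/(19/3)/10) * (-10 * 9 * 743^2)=115930290/247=469353.40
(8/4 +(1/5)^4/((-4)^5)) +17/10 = 2367999/640000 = 3.70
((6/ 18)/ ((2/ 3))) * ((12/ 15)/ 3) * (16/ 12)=8/ 45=0.18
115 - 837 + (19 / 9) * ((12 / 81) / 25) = -4386074 / 6075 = -721.99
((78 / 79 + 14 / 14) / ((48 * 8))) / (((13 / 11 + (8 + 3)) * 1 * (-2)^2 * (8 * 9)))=1727 / 1170726912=0.00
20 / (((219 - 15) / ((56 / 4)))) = 70 / 51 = 1.37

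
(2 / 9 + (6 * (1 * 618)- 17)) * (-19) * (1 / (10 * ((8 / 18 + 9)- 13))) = 631199 / 320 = 1972.50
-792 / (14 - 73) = 792 / 59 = 13.42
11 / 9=1.22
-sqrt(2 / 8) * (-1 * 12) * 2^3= 48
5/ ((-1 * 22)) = -0.23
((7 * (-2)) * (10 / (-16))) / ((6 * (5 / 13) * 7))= 13 / 24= 0.54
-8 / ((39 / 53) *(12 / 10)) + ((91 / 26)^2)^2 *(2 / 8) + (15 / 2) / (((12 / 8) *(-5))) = 205589 / 7488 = 27.46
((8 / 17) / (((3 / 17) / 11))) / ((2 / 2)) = 88 / 3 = 29.33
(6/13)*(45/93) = 90/403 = 0.22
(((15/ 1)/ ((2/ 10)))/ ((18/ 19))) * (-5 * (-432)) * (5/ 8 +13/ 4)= 662625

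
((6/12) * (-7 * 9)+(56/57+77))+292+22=41095/114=360.48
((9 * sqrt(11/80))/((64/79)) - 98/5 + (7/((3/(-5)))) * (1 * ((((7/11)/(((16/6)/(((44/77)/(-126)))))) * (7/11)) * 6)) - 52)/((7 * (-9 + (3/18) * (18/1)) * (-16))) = -259733/2439360 + 237 * sqrt(55)/286720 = -0.10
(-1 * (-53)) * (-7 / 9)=-371 / 9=-41.22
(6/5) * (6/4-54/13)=-207/65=-3.18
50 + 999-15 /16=16769 /16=1048.06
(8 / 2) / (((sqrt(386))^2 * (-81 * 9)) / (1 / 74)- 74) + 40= 416464598 / 10411615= 40.00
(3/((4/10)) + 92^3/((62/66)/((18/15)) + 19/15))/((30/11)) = 1130677295/8116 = 139314.60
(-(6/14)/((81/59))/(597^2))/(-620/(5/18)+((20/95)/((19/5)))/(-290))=617671/1574018721819810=0.00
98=98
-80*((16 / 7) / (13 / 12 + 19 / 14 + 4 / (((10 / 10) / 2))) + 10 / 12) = -221480 / 2631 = -84.18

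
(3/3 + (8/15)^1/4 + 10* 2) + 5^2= 692/15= 46.13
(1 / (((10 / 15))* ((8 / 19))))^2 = 3249 / 256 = 12.69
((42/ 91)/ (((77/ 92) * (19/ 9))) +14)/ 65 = 271234/ 1236235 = 0.22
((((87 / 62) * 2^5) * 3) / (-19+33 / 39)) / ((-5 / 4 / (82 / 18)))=247312 / 9145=27.04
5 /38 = 0.13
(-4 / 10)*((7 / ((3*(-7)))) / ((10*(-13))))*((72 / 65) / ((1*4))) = -6 / 21125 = -0.00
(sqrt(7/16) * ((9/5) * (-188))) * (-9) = 3807 * sqrt(7)/5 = 2014.48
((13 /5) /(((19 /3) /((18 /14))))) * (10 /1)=702 /133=5.28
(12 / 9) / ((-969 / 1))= -4 / 2907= -0.00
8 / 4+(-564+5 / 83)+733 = 14198 / 83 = 171.06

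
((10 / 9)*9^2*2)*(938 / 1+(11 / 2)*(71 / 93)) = 5257470 / 31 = 169595.81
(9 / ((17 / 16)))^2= 20736 / 289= 71.75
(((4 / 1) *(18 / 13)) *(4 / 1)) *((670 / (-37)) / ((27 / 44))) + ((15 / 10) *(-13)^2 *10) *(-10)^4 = 36579106640 / 1443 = 25349346.25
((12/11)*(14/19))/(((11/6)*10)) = 504/11495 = 0.04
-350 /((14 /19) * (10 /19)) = -1805 /2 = -902.50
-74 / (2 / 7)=-259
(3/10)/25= 3/250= 0.01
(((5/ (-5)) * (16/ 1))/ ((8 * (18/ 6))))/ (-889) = 2/ 2667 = 0.00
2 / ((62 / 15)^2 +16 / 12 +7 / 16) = 7200 / 67879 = 0.11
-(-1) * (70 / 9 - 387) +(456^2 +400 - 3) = 1871584 / 9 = 207953.78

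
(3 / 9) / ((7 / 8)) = 8 / 21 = 0.38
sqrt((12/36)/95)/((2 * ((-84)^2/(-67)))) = -67 * sqrt(285)/4021920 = -0.00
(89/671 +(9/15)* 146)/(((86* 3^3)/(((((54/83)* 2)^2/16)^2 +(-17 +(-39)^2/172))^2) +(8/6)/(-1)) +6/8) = 15616431621385365013481694036/6125156306401152278690844995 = 2.55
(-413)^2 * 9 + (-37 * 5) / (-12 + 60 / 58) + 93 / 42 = 1535140.09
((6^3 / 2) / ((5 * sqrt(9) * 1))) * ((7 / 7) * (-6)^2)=1296 / 5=259.20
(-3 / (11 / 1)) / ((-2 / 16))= 24 / 11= 2.18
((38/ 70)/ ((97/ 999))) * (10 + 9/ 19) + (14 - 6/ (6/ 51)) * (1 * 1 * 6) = -554889/ 3395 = -163.44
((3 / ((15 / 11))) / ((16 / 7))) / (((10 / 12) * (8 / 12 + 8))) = 0.13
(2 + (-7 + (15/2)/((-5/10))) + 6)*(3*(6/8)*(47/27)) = -329/6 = -54.83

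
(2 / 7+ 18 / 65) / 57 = 256 / 25935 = 0.01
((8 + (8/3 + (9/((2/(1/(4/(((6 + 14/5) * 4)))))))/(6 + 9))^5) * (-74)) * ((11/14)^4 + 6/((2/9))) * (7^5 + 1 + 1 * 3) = -818292858588243034445681/5697685546875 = -143618466104.55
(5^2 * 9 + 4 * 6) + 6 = 255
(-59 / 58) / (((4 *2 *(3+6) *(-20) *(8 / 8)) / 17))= 1003 / 83520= 0.01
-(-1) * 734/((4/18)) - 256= 3047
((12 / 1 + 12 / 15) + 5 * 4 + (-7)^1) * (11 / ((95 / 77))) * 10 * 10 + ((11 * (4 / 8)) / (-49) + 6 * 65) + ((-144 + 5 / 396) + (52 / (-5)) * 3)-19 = 42763535209 / 1843380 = 23198.44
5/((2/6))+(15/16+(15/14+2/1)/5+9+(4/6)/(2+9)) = 473317/18480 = 25.61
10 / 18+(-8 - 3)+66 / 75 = -9.56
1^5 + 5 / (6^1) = 11 / 6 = 1.83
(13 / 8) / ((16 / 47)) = 611 / 128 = 4.77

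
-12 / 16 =-3 / 4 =-0.75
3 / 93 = 1 / 31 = 0.03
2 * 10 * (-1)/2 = -10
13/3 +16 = 61/3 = 20.33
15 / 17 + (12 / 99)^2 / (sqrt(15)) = 16*sqrt(15) / 16335 + 15 / 17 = 0.89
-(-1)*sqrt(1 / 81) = 1 / 9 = 0.11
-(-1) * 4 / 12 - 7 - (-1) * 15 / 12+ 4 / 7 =-407 / 84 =-4.85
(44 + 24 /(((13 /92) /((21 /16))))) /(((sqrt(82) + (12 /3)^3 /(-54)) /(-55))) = -69564825 * sqrt(82) /381901 - 82447200 /381901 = -1865.36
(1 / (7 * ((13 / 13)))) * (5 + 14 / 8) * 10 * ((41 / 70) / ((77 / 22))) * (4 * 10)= 22140 / 343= 64.55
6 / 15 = 2 / 5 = 0.40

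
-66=-66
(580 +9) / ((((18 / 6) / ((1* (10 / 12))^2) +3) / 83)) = 1222175 / 183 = 6678.55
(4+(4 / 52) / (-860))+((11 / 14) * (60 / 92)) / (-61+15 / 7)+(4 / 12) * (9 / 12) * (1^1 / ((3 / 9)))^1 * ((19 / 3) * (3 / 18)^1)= 380029043 / 79456260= 4.78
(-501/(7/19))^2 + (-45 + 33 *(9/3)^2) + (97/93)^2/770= 86218490571373/46618110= 1849463.45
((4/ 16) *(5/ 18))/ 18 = 5/ 1296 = 0.00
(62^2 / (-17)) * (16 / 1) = -61504 / 17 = -3617.88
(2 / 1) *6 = 12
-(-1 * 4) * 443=1772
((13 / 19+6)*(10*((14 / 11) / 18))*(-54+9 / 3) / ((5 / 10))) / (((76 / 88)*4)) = -151130 / 1083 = -139.55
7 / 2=3.50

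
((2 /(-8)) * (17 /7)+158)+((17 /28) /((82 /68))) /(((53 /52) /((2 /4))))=9591439 /60844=157.64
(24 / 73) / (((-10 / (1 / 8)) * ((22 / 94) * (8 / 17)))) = -2397 / 64240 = -0.04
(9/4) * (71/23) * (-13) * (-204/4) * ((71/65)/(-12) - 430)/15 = -1214740491/9200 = -132037.01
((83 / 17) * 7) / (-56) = -0.61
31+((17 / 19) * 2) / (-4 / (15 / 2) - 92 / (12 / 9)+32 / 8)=578477 / 18677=30.97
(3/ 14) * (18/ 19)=27/ 133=0.20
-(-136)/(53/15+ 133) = 255/256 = 1.00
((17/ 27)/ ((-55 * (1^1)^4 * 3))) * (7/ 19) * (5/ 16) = -119/ 270864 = -0.00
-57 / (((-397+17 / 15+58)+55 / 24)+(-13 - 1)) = 760 / 4661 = 0.16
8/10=4/5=0.80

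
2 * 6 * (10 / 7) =120 / 7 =17.14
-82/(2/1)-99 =-140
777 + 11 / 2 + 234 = 2033 / 2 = 1016.50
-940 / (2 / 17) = -7990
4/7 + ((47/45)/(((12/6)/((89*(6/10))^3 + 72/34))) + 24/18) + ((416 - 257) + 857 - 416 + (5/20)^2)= 286041167549/3570000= 80123.58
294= 294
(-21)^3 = -9261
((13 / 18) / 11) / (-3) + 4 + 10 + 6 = 11867 / 594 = 19.98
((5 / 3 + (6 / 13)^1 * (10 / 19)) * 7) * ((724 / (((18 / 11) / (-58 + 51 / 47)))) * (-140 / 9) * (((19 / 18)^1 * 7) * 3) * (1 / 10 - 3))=-149924842009250 / 445419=-336592830.59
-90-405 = -495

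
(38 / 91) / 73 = 0.01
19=19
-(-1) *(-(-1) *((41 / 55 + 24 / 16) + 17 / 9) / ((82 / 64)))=65488 / 20295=3.23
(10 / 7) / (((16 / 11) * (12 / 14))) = 55 / 48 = 1.15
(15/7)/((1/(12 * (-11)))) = -1980/7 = -282.86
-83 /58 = -1.43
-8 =-8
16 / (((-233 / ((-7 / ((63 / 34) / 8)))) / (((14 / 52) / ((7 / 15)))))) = 10880 / 9087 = 1.20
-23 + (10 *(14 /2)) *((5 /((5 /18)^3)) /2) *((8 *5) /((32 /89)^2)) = 40420495 /16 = 2526280.94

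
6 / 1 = 6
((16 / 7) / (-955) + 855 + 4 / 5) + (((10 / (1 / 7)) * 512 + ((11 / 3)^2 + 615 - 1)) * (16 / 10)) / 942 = 26006599709 / 28337715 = 917.74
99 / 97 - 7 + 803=77311 / 97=797.02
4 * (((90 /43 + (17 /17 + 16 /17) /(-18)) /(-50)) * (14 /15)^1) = -121898 /822375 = -0.15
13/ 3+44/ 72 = 89/ 18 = 4.94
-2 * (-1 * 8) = 16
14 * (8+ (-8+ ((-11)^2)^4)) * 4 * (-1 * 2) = -24008194672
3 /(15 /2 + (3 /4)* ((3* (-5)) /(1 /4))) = -2 /25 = -0.08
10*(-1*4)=-40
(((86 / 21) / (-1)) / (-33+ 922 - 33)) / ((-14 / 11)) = 473 / 125832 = 0.00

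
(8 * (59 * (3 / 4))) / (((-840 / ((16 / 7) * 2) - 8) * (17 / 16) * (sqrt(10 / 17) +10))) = -384 / 2197 +192 * sqrt(170) / 186745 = -0.16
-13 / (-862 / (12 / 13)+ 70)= 78 / 5183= 0.02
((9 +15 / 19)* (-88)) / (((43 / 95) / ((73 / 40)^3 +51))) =-3737036391 / 34400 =-108634.78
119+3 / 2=241 / 2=120.50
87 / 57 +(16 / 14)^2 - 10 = -6673 / 931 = -7.17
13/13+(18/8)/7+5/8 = 1.95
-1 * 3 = -3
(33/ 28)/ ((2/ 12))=99/ 14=7.07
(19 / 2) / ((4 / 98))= 232.75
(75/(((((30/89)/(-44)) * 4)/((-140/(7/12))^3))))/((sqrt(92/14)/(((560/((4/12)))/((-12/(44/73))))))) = -104209459200000 * sqrt(322)/1679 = -1113741446835.46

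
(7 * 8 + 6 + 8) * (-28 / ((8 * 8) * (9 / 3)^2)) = -245 / 72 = -3.40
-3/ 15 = -1/ 5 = -0.20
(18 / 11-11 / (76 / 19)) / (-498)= 49 / 21912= 0.00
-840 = -840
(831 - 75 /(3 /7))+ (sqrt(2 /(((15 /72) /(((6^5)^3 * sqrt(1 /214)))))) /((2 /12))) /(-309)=-6718464 * 107^(3 /4) * 2^(1 /4) * sqrt(5) /55105+ 656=-10129.97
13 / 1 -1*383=-370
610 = 610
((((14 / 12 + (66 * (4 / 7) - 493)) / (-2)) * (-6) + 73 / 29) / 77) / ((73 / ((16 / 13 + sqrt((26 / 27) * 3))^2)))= -1848966155 / 1735556823 - 8833520 * sqrt(26) / 44501457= -2.08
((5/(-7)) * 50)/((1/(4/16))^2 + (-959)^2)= -250/6437879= -0.00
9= 9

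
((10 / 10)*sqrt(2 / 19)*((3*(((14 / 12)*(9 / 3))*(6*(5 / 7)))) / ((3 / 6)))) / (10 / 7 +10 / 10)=630*sqrt(38) / 323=12.02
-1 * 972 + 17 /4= -3871 /4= -967.75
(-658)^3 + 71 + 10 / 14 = -1994231682 / 7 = -284890240.29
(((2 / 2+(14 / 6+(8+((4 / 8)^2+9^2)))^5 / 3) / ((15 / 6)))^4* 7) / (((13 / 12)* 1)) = 3519004389119678412633243000000000000.00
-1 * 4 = -4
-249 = -249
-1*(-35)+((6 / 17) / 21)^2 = 495639 / 14161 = 35.00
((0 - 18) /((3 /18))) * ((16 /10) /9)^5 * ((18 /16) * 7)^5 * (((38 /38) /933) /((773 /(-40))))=4840416 /150251875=0.03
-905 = -905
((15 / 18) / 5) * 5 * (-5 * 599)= -14975 / 6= -2495.83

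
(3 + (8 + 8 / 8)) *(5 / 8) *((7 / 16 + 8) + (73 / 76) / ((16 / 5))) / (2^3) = 159375 / 19456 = 8.19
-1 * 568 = -568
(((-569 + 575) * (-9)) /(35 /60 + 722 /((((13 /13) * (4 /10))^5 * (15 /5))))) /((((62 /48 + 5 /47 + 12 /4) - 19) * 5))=974592 /30969680105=0.00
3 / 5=0.60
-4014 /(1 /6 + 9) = -24084 /55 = -437.89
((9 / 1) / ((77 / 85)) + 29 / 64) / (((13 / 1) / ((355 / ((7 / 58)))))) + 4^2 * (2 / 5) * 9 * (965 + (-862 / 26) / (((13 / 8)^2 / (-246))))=44684072654131 / 189469280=235838.09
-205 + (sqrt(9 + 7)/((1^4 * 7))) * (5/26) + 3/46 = -857397/4186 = -204.82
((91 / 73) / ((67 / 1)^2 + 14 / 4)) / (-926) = -91 / 303684015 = -0.00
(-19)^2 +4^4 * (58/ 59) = 36147/ 59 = 612.66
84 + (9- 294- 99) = -300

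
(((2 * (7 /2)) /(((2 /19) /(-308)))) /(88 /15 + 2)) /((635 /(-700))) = 21506100 /7493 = 2870.16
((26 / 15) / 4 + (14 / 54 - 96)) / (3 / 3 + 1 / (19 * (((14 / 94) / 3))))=-3422489 / 73980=-46.26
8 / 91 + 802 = 72990 / 91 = 802.09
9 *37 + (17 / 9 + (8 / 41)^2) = 5067110 / 15129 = 334.93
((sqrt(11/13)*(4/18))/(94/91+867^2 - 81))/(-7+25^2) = 0.00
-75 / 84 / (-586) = 25 / 16408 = 0.00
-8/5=-1.60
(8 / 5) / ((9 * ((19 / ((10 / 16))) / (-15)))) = -5 / 57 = -0.09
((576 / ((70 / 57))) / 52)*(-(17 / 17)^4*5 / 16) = -513 / 182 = -2.82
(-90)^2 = 8100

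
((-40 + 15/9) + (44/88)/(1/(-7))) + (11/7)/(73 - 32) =-71971/1722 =-41.80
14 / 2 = 7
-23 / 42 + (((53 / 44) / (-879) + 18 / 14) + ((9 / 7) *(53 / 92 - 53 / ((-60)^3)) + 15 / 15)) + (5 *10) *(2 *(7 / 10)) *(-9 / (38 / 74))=-289708815940097 / 236619768000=-1224.36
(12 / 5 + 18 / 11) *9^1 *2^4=31968 / 55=581.24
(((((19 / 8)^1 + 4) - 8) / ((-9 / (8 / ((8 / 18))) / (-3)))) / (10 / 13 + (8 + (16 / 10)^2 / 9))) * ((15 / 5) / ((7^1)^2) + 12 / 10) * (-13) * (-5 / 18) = -50915475 / 10380944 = -4.90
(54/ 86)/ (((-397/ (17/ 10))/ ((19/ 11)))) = -0.00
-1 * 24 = -24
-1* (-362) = 362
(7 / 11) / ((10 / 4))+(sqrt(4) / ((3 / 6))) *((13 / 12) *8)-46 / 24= 7261 / 220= 33.00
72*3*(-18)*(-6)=23328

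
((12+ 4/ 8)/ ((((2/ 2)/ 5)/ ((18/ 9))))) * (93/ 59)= 11625/ 59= 197.03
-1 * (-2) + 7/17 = 41/17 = 2.41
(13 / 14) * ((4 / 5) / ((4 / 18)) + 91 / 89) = 26741 / 6230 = 4.29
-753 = -753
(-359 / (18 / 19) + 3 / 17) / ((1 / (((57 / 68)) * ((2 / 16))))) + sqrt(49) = -1813741 / 55488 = -32.69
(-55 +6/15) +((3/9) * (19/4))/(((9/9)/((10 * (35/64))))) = -88207/1920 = -45.94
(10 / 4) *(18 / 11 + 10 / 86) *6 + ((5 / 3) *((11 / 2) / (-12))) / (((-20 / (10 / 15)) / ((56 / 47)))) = 31596451 / 1200474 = 26.32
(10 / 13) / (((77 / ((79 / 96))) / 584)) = 28835 / 6006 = 4.80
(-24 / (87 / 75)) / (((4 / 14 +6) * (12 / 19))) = -3325 / 638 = -5.21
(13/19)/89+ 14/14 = 1704/1691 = 1.01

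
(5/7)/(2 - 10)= -5/56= -0.09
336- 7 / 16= 5369 / 16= 335.56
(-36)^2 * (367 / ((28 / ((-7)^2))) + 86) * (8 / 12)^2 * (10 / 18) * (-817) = -190393680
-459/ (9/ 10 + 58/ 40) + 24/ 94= -9168/ 47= -195.06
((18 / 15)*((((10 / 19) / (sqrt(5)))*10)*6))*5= 720*sqrt(5) / 19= 84.74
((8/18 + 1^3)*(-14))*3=-182/3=-60.67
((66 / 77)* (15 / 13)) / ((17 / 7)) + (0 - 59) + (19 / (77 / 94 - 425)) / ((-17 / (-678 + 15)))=-60.34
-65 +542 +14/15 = 7169/15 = 477.93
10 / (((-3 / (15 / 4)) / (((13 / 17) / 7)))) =-325 / 238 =-1.37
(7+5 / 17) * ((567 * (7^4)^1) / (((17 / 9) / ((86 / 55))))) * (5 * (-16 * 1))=-2090536947072 / 3179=-657608350.76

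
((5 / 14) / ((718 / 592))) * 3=2220 / 2513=0.88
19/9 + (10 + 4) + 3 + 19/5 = 1031/45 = 22.91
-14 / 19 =-0.74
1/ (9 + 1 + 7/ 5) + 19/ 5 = 1108/ 285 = 3.89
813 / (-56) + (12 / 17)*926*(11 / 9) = 784.38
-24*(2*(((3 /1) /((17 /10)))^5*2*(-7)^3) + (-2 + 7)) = 799980017160 /1419857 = 563422.95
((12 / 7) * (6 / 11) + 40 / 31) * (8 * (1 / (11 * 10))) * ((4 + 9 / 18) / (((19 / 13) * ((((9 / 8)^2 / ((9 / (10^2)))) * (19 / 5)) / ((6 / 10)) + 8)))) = 19888128 / 3873826495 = 0.01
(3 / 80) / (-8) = -3 / 640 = -0.00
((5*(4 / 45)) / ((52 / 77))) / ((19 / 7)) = 539 / 2223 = 0.24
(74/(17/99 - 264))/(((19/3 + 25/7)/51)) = -3923073/2716376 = -1.44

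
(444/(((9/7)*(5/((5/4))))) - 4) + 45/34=8533/102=83.66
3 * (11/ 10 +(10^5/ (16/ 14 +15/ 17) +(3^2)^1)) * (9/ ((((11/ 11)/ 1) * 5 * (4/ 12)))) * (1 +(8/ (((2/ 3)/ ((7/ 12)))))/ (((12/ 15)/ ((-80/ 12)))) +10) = -228169661697/ 6025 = -37870483.27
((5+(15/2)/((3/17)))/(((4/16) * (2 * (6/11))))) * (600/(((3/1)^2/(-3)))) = -104500/3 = -34833.33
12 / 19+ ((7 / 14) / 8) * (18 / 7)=843 / 1064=0.79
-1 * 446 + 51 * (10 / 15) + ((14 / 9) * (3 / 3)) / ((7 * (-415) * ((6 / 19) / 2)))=-4616498 / 11205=-412.00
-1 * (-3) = 3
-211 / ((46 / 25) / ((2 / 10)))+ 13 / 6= -1433 / 69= -20.77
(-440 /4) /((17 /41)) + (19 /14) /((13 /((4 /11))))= -4513864 /17017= -265.26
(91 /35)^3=2197 /125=17.58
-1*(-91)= 91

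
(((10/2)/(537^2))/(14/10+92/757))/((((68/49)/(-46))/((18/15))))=-4265695/9410730069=-0.00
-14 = -14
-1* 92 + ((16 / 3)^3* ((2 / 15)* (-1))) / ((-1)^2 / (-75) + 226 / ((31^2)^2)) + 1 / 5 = 1453.60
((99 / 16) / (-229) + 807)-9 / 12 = 2954001 / 3664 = 806.22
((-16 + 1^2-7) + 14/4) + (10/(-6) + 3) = -103/6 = -17.17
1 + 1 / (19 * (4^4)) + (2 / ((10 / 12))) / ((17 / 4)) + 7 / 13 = 11305041 / 5374720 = 2.10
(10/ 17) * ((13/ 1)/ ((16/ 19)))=1235/ 136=9.08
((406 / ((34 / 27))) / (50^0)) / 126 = 87 / 34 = 2.56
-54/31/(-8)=27/124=0.22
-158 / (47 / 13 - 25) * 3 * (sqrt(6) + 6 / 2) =120.79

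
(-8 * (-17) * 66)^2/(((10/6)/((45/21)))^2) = 6526054656/49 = 133184788.90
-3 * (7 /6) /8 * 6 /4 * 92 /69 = -7 /8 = -0.88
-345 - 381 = -726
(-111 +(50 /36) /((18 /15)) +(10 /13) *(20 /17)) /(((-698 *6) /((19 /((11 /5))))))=247011685 /1099551024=0.22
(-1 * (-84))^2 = 7056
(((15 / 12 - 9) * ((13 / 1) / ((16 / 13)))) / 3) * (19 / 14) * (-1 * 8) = 99541 / 336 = 296.25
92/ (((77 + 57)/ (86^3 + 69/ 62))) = 907017443/ 2077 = 436695.93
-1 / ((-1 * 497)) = 1 / 497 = 0.00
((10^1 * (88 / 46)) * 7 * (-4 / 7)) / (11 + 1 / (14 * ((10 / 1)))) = -246400 / 35443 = -6.95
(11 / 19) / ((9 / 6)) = 22 / 57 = 0.39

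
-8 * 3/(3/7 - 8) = 168/53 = 3.17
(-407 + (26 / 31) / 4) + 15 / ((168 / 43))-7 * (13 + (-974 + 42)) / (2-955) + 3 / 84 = -96822003 / 236344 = -409.67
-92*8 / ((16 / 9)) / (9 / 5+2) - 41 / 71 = -147749 / 1349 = -109.52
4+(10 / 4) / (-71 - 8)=627 / 158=3.97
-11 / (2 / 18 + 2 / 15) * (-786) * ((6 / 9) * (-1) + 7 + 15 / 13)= 3442680 / 13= 264821.54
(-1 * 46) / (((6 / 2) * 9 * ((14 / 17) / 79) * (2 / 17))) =-525113 / 378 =-1389.19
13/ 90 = 0.14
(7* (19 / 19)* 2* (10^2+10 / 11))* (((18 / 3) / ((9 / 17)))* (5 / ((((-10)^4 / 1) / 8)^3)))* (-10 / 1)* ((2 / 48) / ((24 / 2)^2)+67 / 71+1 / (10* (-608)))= -96867545453 / 250408125000000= -0.00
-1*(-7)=7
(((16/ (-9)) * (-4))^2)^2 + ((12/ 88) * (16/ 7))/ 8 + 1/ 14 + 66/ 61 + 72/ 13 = 2563.84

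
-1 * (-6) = 6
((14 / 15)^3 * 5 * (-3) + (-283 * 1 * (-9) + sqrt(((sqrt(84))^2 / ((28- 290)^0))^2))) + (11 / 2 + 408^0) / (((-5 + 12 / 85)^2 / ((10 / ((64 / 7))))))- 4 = 917600800153 / 350884800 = 2615.11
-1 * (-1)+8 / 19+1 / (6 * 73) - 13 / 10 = 2566 / 20805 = 0.12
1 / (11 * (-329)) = -1 / 3619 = -0.00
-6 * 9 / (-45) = 6 / 5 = 1.20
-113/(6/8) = -452/3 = -150.67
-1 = -1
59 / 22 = 2.68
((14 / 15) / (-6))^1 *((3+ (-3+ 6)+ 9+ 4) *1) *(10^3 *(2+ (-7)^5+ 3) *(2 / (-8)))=-111733300 / 9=-12414811.11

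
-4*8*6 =-192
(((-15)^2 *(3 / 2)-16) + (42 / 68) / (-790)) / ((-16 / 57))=-492221733 / 429760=-1145.34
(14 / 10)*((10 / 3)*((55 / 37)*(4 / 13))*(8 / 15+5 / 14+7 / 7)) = 17468 / 4329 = 4.04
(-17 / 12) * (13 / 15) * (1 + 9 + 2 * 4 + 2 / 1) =-221 / 9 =-24.56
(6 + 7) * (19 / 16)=247 / 16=15.44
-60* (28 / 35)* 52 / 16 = -156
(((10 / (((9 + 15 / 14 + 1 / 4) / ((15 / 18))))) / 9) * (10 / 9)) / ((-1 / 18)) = -14000 / 7803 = -1.79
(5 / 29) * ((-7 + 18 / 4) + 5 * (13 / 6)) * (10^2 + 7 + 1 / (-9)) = 120250 / 783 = 153.58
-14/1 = -14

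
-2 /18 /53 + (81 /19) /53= 710 /9063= 0.08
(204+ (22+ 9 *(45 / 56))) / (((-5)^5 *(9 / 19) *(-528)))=0.00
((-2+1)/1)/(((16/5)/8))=-5/2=-2.50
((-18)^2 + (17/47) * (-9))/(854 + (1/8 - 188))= 120600/250463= 0.48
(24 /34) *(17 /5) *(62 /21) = 248 /35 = 7.09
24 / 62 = 12 / 31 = 0.39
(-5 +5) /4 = 0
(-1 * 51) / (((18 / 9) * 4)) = -51 / 8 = -6.38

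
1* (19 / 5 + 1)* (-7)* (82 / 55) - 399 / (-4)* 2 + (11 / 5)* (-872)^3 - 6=-802296287207 / 550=-1458720522.19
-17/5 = -3.40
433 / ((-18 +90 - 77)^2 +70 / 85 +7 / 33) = 16.63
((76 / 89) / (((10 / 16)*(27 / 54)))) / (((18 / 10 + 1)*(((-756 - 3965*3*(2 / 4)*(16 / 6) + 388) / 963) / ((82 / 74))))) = -0.06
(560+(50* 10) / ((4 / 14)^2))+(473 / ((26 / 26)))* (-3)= 5266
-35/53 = -0.66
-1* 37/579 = -37/579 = -0.06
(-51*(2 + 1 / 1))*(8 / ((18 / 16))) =-1088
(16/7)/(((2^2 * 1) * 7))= 4/49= 0.08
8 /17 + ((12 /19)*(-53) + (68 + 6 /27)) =102382 /2907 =35.22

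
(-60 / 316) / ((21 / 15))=-75 / 553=-0.14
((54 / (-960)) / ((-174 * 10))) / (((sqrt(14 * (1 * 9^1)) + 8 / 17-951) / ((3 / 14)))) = -2472327 / 339191065606400-7803 * sqrt(14) / 339191065606400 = -0.00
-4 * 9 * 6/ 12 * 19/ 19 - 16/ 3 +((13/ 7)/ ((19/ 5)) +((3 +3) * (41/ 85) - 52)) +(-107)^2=385852634/ 33915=11377.05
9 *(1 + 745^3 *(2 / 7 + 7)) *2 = 379587147876 / 7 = 54226735410.86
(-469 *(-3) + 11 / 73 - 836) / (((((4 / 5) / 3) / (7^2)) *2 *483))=729645 / 6716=108.64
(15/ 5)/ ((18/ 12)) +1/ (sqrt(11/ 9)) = 2.90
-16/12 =-4/3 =-1.33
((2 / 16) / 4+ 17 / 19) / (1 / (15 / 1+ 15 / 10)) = 18579 / 1216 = 15.28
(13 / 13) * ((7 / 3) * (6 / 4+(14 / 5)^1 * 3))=23.10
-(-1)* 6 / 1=6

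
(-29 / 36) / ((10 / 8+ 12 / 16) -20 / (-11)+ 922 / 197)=-62843 / 662976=-0.09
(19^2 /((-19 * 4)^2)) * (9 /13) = 0.04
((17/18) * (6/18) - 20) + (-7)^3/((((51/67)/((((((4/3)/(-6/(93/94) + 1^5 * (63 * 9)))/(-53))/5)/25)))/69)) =-2080637848259/105755550750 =-19.67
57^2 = 3249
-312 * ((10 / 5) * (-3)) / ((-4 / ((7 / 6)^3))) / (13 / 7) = -2401 / 6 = -400.17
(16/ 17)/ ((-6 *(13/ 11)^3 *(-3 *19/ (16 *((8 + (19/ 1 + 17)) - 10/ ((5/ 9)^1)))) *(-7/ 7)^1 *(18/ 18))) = -340736/ 491283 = -0.69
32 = 32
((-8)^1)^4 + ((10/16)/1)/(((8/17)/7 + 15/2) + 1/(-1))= 25608787/6252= 4096.10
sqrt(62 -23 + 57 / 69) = 2 * sqrt(5267) / 23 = 6.31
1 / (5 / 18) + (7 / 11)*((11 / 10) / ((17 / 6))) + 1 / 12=4009 / 1020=3.93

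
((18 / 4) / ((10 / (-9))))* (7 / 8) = -567 / 160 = -3.54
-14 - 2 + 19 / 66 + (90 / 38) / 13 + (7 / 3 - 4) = -280339 / 16302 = -17.20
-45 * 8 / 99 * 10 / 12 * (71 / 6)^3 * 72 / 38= -17895550 / 1881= -9513.85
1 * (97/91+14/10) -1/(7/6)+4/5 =2.41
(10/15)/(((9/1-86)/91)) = -26/33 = -0.79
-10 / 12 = -5 / 6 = -0.83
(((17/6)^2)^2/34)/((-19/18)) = -1.80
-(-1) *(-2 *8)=-16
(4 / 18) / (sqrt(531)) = 2 * sqrt(59) / 1593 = 0.01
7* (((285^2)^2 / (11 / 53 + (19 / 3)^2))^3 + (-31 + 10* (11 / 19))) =4145196265238149585029042242559281837321 / 135153392648192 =30670308632415980295678140.00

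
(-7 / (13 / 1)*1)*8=-4.31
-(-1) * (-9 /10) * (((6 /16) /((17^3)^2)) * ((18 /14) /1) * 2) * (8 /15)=-81 /4224074575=-0.00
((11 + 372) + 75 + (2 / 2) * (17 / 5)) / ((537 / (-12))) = -9228 / 895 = -10.31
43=43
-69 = -69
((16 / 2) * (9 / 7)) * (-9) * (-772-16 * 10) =603936 / 7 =86276.57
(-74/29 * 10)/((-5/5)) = 740/29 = 25.52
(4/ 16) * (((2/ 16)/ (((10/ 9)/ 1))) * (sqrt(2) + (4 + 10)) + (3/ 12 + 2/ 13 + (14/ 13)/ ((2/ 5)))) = 9 * sqrt(2)/ 320 + 2429/ 2080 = 1.21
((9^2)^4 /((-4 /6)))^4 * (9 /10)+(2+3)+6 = 2503155504993241601315571986087609 /160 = 15644721906207760008222320000000.00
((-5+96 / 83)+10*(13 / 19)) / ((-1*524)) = -4729 / 826348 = -0.01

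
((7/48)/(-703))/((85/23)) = -161/2868240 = -0.00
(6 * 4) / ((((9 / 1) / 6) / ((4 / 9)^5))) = 0.28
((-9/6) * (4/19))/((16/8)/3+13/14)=-252/1273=-0.20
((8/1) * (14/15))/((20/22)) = 616/75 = 8.21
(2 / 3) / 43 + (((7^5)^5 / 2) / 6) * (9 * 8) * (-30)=-31139613348597264996738538 / 129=-241392351539513682145260.00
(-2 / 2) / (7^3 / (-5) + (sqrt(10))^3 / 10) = 25* sqrt(10) / 117399 + 1715 / 117399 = 0.02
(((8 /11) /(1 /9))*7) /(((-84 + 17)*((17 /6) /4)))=-12096 /12529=-0.97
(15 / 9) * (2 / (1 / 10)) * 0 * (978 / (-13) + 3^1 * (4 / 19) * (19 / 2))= 0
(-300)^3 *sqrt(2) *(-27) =729000000 *sqrt(2) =1030961686.97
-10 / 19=-0.53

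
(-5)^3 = -125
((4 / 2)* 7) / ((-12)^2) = 7 / 72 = 0.10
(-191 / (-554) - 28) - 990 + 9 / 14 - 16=-2003011 / 1939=-1033.01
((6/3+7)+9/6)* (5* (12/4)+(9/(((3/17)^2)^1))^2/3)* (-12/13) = -3509772/13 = -269982.46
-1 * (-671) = 671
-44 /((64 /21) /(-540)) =31185 /4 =7796.25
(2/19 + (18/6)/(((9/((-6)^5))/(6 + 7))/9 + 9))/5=7581598/86430145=0.09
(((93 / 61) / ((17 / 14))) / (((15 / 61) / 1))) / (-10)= -217 / 425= -0.51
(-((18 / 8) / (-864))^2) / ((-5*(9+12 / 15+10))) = 1 / 14598144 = 0.00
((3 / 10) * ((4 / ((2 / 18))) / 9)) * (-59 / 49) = -354 / 245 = -1.44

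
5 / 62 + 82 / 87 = 1.02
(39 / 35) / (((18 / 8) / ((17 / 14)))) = 442 / 735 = 0.60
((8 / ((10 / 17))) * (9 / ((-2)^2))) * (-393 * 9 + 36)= -535653 / 5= -107130.60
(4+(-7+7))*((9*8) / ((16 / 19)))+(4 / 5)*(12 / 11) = 18858 / 55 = 342.87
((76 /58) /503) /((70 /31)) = 589 /510545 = 0.00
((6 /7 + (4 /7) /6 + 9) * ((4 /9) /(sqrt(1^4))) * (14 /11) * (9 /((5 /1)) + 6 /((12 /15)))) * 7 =16492 /45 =366.49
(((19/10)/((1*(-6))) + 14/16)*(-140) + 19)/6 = -355/36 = -9.86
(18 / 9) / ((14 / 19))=19 / 7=2.71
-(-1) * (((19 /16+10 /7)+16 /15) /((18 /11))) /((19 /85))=1156969 /114912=10.07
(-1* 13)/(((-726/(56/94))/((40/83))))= 7280/1416063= 0.01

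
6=6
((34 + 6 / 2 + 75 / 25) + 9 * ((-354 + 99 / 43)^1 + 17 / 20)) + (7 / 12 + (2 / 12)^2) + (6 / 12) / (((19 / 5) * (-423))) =-21544269217 / 6911820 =-3117.02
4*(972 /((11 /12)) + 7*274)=131048 /11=11913.45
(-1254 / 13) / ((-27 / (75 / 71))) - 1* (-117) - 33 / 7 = 2249584 / 19383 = 116.06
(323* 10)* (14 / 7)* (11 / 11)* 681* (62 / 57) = 4785160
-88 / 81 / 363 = -0.00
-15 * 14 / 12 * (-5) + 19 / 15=2663 / 30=88.77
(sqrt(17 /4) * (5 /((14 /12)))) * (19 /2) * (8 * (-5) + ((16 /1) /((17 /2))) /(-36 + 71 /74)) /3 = -83866380 * sqrt(17) /308567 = -1120.63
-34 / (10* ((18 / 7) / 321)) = -12733 / 30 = -424.43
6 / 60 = 1 / 10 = 0.10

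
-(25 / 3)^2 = -69.44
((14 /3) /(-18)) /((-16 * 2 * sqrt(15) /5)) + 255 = 7 * sqrt(15) /2592 + 255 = 255.01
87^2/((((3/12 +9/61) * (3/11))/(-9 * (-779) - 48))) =47151569916/97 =486098658.93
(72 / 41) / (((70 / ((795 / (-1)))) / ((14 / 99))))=-1272 / 451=-2.82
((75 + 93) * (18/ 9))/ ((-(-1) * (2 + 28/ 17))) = 2856/ 31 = 92.13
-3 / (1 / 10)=-30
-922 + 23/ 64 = -58985/ 64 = -921.64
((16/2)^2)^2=4096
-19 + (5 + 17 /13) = -165 /13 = -12.69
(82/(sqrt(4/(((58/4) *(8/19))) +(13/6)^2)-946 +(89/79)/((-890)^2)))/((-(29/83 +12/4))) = 2523407584245000 *sqrt(161965)/16049783513751887097979 +415362981372582512700/16049783513751887097979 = 0.03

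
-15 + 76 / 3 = 31 / 3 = 10.33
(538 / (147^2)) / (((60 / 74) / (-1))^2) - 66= -641419039 / 9724050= -65.96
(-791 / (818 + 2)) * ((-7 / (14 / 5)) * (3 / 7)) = 339 / 328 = 1.03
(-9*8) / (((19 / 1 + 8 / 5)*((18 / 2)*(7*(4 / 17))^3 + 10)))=-884340 / 12704947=-0.07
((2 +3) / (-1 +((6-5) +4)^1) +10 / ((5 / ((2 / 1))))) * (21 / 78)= 147 / 104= 1.41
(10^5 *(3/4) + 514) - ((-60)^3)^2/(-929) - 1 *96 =46726063322/929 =50297161.81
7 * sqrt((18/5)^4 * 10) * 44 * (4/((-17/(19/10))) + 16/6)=18827424 * sqrt(10)/2125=28017.67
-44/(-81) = 44/81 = 0.54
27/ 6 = 4.50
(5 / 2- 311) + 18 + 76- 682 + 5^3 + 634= -275 / 2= -137.50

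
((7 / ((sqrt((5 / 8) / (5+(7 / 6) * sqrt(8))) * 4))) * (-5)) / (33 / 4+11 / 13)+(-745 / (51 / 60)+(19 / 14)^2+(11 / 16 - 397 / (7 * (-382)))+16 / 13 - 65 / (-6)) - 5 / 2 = -867.73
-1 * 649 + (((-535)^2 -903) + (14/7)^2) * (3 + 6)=2567285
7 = 7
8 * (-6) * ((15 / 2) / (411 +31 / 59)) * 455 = -241605 / 607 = -398.03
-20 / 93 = -0.22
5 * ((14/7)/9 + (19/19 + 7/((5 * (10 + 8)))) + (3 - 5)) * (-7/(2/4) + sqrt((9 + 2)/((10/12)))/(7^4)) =49 - sqrt(330)/3430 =48.99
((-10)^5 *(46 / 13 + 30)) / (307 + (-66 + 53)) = -21800000 / 1911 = -11407.64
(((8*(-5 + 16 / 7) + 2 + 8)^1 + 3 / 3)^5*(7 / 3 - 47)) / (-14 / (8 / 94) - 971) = -70664062500 / 12722899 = -5554.09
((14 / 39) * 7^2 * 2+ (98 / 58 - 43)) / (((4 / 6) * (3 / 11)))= -38137 / 1131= -33.72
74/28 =37/14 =2.64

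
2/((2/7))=7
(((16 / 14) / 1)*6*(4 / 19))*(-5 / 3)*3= -960 / 133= -7.22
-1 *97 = -97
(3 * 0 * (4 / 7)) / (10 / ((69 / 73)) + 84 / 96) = 0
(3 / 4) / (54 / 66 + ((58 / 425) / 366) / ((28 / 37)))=17966025 / 19611103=0.92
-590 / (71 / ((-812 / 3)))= 479080 / 213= 2249.20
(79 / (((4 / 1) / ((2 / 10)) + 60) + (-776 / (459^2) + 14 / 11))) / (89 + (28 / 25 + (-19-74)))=-508560525 / 1506722224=-0.34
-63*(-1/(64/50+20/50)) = 75/2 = 37.50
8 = 8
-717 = -717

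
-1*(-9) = 9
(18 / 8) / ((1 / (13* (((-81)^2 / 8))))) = 767637 / 32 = 23988.66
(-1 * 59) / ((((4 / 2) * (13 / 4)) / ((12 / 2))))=-54.46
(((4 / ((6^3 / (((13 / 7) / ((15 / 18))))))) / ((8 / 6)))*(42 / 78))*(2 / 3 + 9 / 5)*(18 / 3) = 37 / 150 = 0.25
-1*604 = -604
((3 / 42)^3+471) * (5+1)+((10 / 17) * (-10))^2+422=1301578851 / 396508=3282.60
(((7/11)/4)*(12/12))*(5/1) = 35/44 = 0.80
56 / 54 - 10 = -242 / 27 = -8.96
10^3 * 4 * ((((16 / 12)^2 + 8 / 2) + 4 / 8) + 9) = 550000 / 9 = 61111.11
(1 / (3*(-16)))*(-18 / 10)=3 / 80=0.04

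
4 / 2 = 2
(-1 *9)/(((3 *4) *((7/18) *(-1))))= 27/14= 1.93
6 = 6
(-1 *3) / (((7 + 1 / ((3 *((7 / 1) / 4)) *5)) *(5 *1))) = -63 / 739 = -0.09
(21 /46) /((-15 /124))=-434 /115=-3.77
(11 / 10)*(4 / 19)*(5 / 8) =11 / 76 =0.14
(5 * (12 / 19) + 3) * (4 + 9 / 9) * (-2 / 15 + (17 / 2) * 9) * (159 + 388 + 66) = 54770937 / 38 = 1441340.45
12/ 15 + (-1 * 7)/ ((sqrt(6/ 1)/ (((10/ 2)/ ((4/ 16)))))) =-56.35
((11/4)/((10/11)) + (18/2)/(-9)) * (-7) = -567/40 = -14.18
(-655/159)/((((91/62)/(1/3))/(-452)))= 18355720/43407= 422.87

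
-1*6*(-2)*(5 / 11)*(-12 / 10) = -72 / 11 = -6.55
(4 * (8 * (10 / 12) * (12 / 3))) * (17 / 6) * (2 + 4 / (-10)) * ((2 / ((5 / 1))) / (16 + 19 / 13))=113152 / 10215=11.08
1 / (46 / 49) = 49 / 46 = 1.07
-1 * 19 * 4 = -76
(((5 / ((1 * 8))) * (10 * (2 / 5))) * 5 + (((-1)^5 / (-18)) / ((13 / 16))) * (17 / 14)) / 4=20611 / 6552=3.15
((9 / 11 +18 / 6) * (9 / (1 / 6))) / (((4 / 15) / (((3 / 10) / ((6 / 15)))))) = 25515 / 44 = 579.89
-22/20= -11/10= -1.10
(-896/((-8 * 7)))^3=4096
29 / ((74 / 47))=1363 / 74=18.42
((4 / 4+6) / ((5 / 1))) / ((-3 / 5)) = -7 / 3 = -2.33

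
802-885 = -83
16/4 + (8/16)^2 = 17/4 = 4.25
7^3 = 343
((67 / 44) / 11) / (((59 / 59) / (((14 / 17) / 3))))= 469 / 12342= 0.04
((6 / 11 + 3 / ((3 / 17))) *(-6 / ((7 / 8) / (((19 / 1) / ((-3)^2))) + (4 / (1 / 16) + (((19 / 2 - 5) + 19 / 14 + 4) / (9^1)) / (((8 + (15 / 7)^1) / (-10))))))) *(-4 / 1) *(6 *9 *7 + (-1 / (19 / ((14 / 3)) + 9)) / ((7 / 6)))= 3457307680128 / 1375900933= 2512.76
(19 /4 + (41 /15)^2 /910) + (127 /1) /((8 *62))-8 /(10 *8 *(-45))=84908951 /16926000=5.02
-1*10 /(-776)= 0.01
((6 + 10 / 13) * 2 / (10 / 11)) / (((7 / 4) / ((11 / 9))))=42592 / 4095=10.40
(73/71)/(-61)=-73/4331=-0.02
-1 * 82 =-82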